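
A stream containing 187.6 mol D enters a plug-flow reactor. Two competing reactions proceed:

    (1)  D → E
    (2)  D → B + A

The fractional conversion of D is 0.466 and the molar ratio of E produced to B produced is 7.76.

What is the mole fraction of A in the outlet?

0.0505

Conversion of D: D consumed = 0.466 × 187.6 = 87.42 mol = 1ξ₁ + 1ξ₂.
Selectivity: 1ξ₁ / (1ξ₂) = 7.76 → ξ₁ = 7.76 ξ₂.
Substitute: (1·7.76 + 1) ξ₂ = 87.42 → ξ₂ = 9.98 mol, ξ₁ = 77.44 mol.
Outlet amounts (n = n₀ + Σ ν·ξ):
  D: 187.6 − 1(77.44) − 1(9.98) = 100.2
  E: 0 + 1(77.44) = 77.44
  B: 0 + 1(9.98) = 9.98
  A: 0 + 1(9.98) = 9.98
Total out = 197.6 mol; y_A = 9.98 / 197.6 = 0.05051.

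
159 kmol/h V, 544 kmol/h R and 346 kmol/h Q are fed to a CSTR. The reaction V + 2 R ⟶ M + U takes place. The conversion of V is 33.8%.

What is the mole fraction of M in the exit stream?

0.054

V reacted = 0.338 × 159 = 53.74 kmol/h; ν_V = −1, so ξ = 53.74/1 = 53.74 kmol/h.
Outlet amounts (n = n₀ + ν ξ):
  V: 159 − 1(53.74) = 105.3
  R: 544 − 2(53.74) = 436.5
  M: 0 + 1(53.74) = 53.74
  U: 0 + 1(53.74) = 53.74
  Q: 346 (inert)
Total out = 995.3 kmol/h; y_M = 53.74 / 995.3 = 0.054.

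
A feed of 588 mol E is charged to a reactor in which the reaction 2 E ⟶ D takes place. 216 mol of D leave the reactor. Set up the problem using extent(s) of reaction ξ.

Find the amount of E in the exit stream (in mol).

For D: n = n₀ + 1ξ → 216 = 0 + 1ξ, giving ξ = 216 mol.
Outlet amounts (n = n₀ + ν ξ):
  E: 588 − 2(216) = 156
  D: 0 + 1(216) = 216

156 mol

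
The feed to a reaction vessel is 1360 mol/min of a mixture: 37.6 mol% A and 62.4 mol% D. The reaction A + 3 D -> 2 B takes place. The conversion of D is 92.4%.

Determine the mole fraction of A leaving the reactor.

D reacted = 0.924 × 848.6 = 784.1 mol/min; ν_D = −3, so ξ = 784.1/3 = 261.4 mol/min.
Outlet amounts (n = n₀ + ν ξ):
  A: 511.4 − 1(261.4) = 250
  D: 848.6 − 3(261.4) = 64.5
  B: 0 + 2(261.4) = 522.8
Total out = 837.2 mol/min; y_A = 250 / 837.2 = 0.2986.

0.299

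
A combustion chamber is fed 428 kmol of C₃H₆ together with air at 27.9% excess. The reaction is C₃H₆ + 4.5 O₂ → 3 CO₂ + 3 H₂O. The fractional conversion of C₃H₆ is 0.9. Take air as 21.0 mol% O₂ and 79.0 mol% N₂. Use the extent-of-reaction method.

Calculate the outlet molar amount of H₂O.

Stoichiometric O₂ = 4.5 × 428 = 1926 kmol; O₂ fed = 1926 × 1.279 = 2463 kmol.
N₂ fed = 2463 × 79/21 = 9267 kmol.
Fuel reacted = 0.9 × 428 → ξ = 385.2 kmol.
Outlet (n = n₀ + ν ξ):
  C₃H₆: 428 − 1(385.2) = 42.8
  O₂: 2463 − 4.5(385.2) = 730
  N₂: 9267 (inert)
  CO₂: 0 + 3(385.2) = 1156
  H₂O: 0 + 3(385.2) = 1156

1160 kmol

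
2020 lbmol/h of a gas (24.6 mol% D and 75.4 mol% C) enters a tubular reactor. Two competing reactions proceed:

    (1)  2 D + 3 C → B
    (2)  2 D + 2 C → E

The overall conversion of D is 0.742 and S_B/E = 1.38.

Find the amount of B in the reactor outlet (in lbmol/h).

Conversion of D: D consumed = 0.742 × 496.9 = 368.7 lbmol/h = 2ξ₁ + 2ξ₂.
Selectivity: 1ξ₁ / (1ξ₂) = 1.38 → ξ₁ = 1.38 ξ₂.
Substitute: (2·1.38 + 2) ξ₂ = 368.7 → ξ₂ = 77.46 lbmol/h, ξ₁ = 106.9 lbmol/h.
Outlet amounts (n = n₀ + Σ ν·ξ):
  D: 496.9 − 2(106.9) − 2(77.46) = 128.2
  C: 1523 − 3(106.9) − 2(77.46) = 1047
  B: 0 + 1(106.9) = 106.9
  E: 0 + 1(77.46) = 77.46

107 lbmol/h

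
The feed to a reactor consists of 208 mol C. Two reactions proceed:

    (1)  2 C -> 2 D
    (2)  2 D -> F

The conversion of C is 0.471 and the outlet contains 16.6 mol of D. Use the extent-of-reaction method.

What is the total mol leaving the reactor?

Conversion of C: C consumed = 2ξ₁ = 0.471 × 208 → ξ₁ = 48.98 mol.
D balance: n_D = 0 + 2ξ₁ − 2ξ₂ = 16.6 → ξ₂ = (2·48.98 − 16.6)/2 = 40.68 mol.
Outlet amounts (n = n₀ + Σ ν·ξ):
  C: 208 − 2(48.98) = 110
  D: 0 + 2(48.98) − 2(40.68) = 16.6
  F: 0 + 1(40.68) = 40.68
Total out = 110 + 16.6 + 40.68 = 167.3 mol.

167 mol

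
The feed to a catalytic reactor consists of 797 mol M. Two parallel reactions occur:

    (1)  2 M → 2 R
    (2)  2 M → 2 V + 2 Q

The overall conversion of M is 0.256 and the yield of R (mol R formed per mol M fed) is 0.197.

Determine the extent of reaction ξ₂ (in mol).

Yield of R: 2ξ₁ / 797 = 0.197 → ξ₁ = 78.5 mol.
Conversion of M: 2ξ₁ + 2ξ₂ = 0.256 × 797 = 204 → ξ₂ = 23.51 mol.
Outlet amounts (n = n₀ + Σ ν·ξ):
  M: 797 − 2(78.5) − 2(23.51) = 593
  R: 0 + 2(78.5) = 157
  V: 0 + 2(23.51) = 47.02
  Q: 0 + 2(23.51) = 47.02

ξ₂ = 23.5 mol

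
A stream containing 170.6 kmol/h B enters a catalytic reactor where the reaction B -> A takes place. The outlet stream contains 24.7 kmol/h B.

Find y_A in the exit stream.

For B: n = n₀ − 1ξ → 24.7 = 170.6 − 1ξ, giving ξ = 145.9 kmol/h.
Outlet amounts (n = n₀ + ν ξ):
  B: 170.6 − 1(145.9) = 24.7
  A: 0 + 1(145.9) = 145.9
Total out = 170.6 kmol/h; y_A = 145.9 / 170.6 = 0.8552.

0.855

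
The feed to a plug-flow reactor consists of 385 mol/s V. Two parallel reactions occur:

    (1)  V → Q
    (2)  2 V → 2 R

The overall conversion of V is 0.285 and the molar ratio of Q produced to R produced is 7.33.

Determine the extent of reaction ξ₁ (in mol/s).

Conversion of V: V consumed = 0.285 × 385 = 109.7 mol/s = 1ξ₁ + 2ξ₂.
Selectivity: 1ξ₁ / (2ξ₂) = 7.33 → ξ₁ = 14.66 ξ₂.
Substitute: (1·14.66 + 2) ξ₂ = 109.7 → ξ₂ = 6.586 mol/s, ξ₁ = 96.55 mol/s.
Outlet amounts (n = n₀ + Σ ν·ξ):
  V: 385 − 1(96.55) − 2(6.586) = 275.3
  Q: 0 + 1(96.55) = 96.55
  R: 0 + 2(6.586) = 13.17

ξ₁ = 96.6 mol/s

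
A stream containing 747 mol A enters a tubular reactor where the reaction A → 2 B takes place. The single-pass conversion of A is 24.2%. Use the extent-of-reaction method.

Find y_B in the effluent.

A reacted = 0.242 × 747 = 180.8 mol; ν_A = −1, so ξ = 180.8/1 = 180.8 mol.
Outlet amounts (n = n₀ + ν ξ):
  A: 747 − 1(180.8) = 566.2
  B: 0 + 2(180.8) = 361.5
Total out = 927.8 mol; y_B = 361.5 / 927.8 = 0.3897.

0.39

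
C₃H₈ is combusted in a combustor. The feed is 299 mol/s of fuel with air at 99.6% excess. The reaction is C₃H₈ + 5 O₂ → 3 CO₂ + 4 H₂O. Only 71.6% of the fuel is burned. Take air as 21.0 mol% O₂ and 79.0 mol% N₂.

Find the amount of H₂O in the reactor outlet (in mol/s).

856 mol/s

Stoichiometric O₂ = 5 × 299 = 1495 mol/s; O₂ fed = 1495 × 1.996 = 2984 mol/s.
N₂ fed = 2984 × 79/21 = 11230 mol/s.
Fuel reacted = 0.716 × 299 → ξ = 214.1 mol/s.
Outlet (n = n₀ + ν ξ):
  C₃H₈: 299 − 1(214.1) = 84.92
  O₂: 2984 − 5(214.1) = 1914
  N₂: 11230 (inert)
  CO₂: 0 + 3(214.1) = 642.3
  H₂O: 0 + 4(214.1) = 856.3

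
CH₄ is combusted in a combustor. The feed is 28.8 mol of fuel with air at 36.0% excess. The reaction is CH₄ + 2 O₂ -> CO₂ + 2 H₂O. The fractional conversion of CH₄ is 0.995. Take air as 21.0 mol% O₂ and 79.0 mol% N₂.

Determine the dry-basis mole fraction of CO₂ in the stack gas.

0.0832

Stoichiometric O₂ = 2 × 28.8 = 57.6 mol; O₂ fed = 57.6 × 1.360 = 78.34 mol.
N₂ fed = 78.34 × 79/21 = 294.7 mol.
Fuel reacted = 0.995 × 28.8 → ξ = 28.66 mol.
Outlet (n = n₀ + ν ξ):
  CH₄: 28.8 − 1(28.66) = 0.144
  O₂: 78.34 − 2(28.66) = 21.02
  N₂: 294.7 (inert)
  CO₂: 0 + 1(28.66) = 28.66
  H₂O: 0 + 2(28.66) = 57.31
Dry total = 344.5 mol; y_CO₂ (dry) = 28.66 / 344.5 = 0.08318.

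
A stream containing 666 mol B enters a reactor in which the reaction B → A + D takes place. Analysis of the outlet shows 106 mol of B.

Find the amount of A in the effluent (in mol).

560 mol

For B: n = n₀ − 1ξ → 106 = 666 − 1ξ, giving ξ = 560 mol.
Outlet amounts (n = n₀ + ν ξ):
  B: 666 − 1(560) = 106
  A: 0 + 1(560) = 560
  D: 0 + 1(560) = 560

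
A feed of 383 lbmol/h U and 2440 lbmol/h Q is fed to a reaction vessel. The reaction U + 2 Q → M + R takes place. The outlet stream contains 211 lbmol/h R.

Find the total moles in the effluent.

2610 lbmol/h

For R: n = n₀ + 1ξ → 211 = 0 + 1ξ, giving ξ = 211 lbmol/h.
Outlet amounts (n = n₀ + ν ξ):
  U: 383 − 1(211) = 172
  Q: 2440 − 2(211) = 2018
  M: 0 + 1(211) = 211
  R: 0 + 1(211) = 211
Total out = 172 + 2018 + 211 + 211 = 2612 lbmol/h.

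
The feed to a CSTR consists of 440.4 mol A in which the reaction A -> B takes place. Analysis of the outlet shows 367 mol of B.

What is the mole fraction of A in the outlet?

0.167

For B: n = n₀ + 1ξ → 367 = 0 + 1ξ, giving ξ = 367 mol.
Outlet amounts (n = n₀ + ν ξ):
  A: 440.4 − 1(367) = 73.4
  B: 0 + 1(367) = 367
Total out = 440.4 mol; y_A = 73.4 / 440.4 = 0.1667.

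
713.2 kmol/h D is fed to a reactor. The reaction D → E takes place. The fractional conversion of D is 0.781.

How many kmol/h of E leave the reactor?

557 kmol/h

D reacted = 0.781 × 713.2 = 557 kmol/h; ν_D = −1, so ξ = 557/1 = 557 kmol/h.
Outlet amounts (n = n₀ + ν ξ):
  D: 713.2 − 1(557) = 156.2
  E: 0 + 1(557) = 557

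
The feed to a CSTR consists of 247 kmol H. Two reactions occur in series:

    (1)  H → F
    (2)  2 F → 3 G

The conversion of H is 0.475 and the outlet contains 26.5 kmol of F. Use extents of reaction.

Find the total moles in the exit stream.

292 kmol

Conversion of H: H consumed = 1ξ₁ = 0.475 × 247 → ξ₁ = 117.3 kmol.
F balance: n_F = 0 + 1ξ₁ − 2ξ₂ = 26.5 → ξ₂ = (1·117.3 − 26.5)/2 = 45.41 kmol.
Outlet amounts (n = n₀ + Σ ν·ξ):
  H: 247 − 1(117.3) = 129.7
  F: 0 + 1(117.3) − 2(45.41) = 26.5
  G: 0 + 3(45.41) = 136.2
Total out = 129.7 + 26.5 + 136.2 = 292.4 kmol.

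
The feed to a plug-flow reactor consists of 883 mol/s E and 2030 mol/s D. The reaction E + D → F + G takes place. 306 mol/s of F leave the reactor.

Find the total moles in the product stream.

For F: n = n₀ + 1ξ → 306 = 0 + 1ξ, giving ξ = 306 mol/s.
Outlet amounts (n = n₀ + ν ξ):
  E: 883 − 1(306) = 577
  D: 2030 − 1(306) = 1724
  F: 0 + 1(306) = 306
  G: 0 + 1(306) = 306
Total out = 577 + 1724 + 306 + 306 = 2913 mol/s.

2910 mol/s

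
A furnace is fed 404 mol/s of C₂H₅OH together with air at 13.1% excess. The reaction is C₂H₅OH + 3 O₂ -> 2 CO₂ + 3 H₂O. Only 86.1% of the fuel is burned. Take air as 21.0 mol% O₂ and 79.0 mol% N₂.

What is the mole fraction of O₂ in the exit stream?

Stoichiometric O₂ = 3 × 404 = 1212 mol/s; O₂ fed = 1212 × 1.131 = 1371 mol/s.
N₂ fed = 1371 × 79/21 = 5157 mol/s.
Fuel reacted = 0.861 × 404 → ξ = 347.8 mol/s.
Outlet (n = n₀ + ν ξ):
  C₂H₅OH: 404 − 1(347.8) = 56.16
  O₂: 1371 − 3(347.8) = 327.2
  N₂: 5157 (inert)
  CO₂: 0 + 2(347.8) = 695.7
  H₂O: 0 + 3(347.8) = 1044
Total out = 7279 mol/s; y_O₂ = 327.2 / 7279 = 0.04495.

0.045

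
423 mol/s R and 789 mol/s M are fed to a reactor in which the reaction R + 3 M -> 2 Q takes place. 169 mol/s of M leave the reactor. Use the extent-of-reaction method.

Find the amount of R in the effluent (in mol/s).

For M: n = n₀ − 3ξ → 169 = 789 − 3ξ, giving ξ = 206.7 mol/s.
Outlet amounts (n = n₀ + ν ξ):
  R: 423 − 1(206.7) = 216.3
  M: 789 − 3(206.7) = 169
  Q: 0 + 2(206.7) = 413.3

216 mol/s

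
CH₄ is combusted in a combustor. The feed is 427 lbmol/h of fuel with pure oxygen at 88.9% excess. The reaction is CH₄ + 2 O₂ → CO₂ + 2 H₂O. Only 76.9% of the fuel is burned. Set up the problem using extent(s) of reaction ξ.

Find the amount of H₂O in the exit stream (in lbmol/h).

Stoichiometric O₂ = 2 × 427 = 854 lbmol/h; O₂ fed = 854 × 1.889 = 1613 lbmol/h.
Fuel reacted = 0.769 × 427 → ξ = 328.4 lbmol/h.
Outlet (n = n₀ + ν ξ):
  CH₄: 427 − 1(328.4) = 98.64
  O₂: 1613 − 2(328.4) = 956.5
  CO₂: 0 + 1(328.4) = 328.4
  H₂O: 0 + 2(328.4) = 656.7

657 lbmol/h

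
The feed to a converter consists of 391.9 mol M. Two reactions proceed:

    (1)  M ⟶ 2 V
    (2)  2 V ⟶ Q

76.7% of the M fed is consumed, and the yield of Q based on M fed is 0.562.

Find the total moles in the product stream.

Conversion of M: M consumed = 1ξ₁ = 0.767 × 391.9 → ξ₁ = 300.6 mol.
Yield of Q: 1ξ₂ / 391.9 = 0.562 → ξ₂ = 220.2 mol.
Outlet amounts (n = n₀ + Σ ν·ξ):
  M: 391.9 − 1(300.6) = 91.31
  V: 0 + 2(300.6) − 2(220.2) = 160.7
  Q: 0 + 1(220.2) = 220.2
Total out = 91.31 + 160.7 + 220.2 = 472.2 mol.

472 mol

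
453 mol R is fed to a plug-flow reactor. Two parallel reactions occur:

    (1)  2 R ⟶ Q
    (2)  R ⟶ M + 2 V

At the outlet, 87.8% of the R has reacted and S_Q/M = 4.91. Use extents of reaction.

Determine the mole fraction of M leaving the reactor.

0.106

Conversion of R: R consumed = 0.878 × 453 = 397.7 mol = 2ξ₁ + 1ξ₂.
Selectivity: 1ξ₁ / (1ξ₂) = 4.91 → ξ₁ = 4.91 ξ₂.
Substitute: (2·4.91 + 1) ξ₂ = 397.7 → ξ₂ = 36.76 mol, ξ₁ = 180.5 mol.
Outlet amounts (n = n₀ + Σ ν·ξ):
  R: 453 − 2(180.5) − 1(36.76) = 55.27
  Q: 0 + 1(180.5) = 180.5
  M: 0 + 1(36.76) = 36.76
  V: 0 + 2(36.76) = 73.52
Total out = 346 mol; y_M = 36.76 / 346 = 0.1062.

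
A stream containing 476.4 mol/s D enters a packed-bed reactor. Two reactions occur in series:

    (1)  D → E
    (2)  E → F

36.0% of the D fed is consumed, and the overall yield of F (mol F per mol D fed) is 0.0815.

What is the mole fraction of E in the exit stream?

Conversion of D: D consumed = 1ξ₁ = 0.36 × 476.4 → ξ₁ = 171.5 mol/s.
Yield of F: 1ξ₂ / 476.4 = 0.0815 → ξ₂ = 38.83 mol/s.
Outlet amounts (n = n₀ + Σ ν·ξ):
  D: 476.4 − 1(171.5) = 304.9
  E: 0 + 1(171.5) − 1(38.83) = 132.7
  F: 0 + 1(38.83) = 38.83
Total out = 476.4 mol/s; y_E = 132.7 / 476.4 = 0.2785.

0.279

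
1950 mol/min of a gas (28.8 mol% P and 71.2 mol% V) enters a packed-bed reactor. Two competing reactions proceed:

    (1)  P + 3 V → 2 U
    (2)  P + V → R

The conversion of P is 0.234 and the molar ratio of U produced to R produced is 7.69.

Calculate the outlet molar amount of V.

Conversion of P: P consumed = 0.234 × 561.6 = 131.4 mol/min = 1ξ₁ + 1ξ₂.
Selectivity: 2ξ₁ / (1ξ₂) = 7.69 → ξ₁ = 3.845 ξ₂.
Substitute: (1·3.845 + 1) ξ₂ = 131.4 → ξ₂ = 27.12 mol/min, ξ₁ = 104.3 mol/min.
Outlet amounts (n = n₀ + Σ ν·ξ):
  P: 561.6 − 1(104.3) − 1(27.12) = 430.2
  V: 1388 − 3(104.3) − 1(27.12) = 1048
  U: 0 + 2(104.3) = 208.6
  R: 0 + 1(27.12) = 27.12

1050 mol/min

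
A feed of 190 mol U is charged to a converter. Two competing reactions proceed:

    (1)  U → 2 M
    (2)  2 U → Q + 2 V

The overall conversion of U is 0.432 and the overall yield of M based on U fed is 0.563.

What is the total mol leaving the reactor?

258 mol

Yield of M: 2ξ₁ / 190 = 0.563 → ξ₁ = 53.48 mol.
Conversion of U: 1ξ₁ + 2ξ₂ = 0.432 × 190 = 82.08 → ξ₂ = 14.3 mol.
Outlet amounts (n = n₀ + Σ ν·ξ):
  U: 190 − 1(53.48) − 2(14.3) = 107.9
  M: 0 + 2(53.48) = 107
  Q: 0 + 1(14.3) = 14.3
  V: 0 + 2(14.3) = 28.6
Total out = 107.9 + 107 + 14.3 + 28.6 = 257.8 mol.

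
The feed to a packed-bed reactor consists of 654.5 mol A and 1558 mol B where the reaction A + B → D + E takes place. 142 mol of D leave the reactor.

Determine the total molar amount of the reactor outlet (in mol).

For D: n = n₀ + 1ξ → 142 = 0 + 1ξ, giving ξ = 142 mol.
Outlet amounts (n = n₀ + ν ξ):
  A: 654.5 − 1(142) = 512.5
  B: 1558 − 1(142) = 1416
  D: 0 + 1(142) = 142
  E: 0 + 1(142) = 142
Total out = 512.5 + 1416 + 142 + 142 = 2212 mol.

2210 mol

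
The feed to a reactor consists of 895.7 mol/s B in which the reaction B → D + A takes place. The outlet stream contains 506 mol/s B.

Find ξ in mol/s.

For B: n = n₀ − 1ξ → 506 = 895.7 − 1ξ, giving ξ = 389.7 mol/s.
Outlet amounts (n = n₀ + ν ξ):
  B: 895.7 − 1(389.7) = 506
  D: 0 + 1(389.7) = 389.7
  A: 0 + 1(389.7) = 389.7

ξ = 390 mol/s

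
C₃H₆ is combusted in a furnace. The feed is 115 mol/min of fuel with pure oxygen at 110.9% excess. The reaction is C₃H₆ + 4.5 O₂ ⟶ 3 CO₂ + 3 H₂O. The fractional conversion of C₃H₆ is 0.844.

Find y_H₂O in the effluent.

Stoichiometric O₂ = 4.5 × 115 = 517.5 mol/min; O₂ fed = 517.5 × 2.109 = 1091 mol/min.
Fuel reacted = 0.844 × 115 → ξ = 97.06 mol/min.
Outlet (n = n₀ + ν ξ):
  C₃H₆: 115 − 1(97.06) = 17.94
  O₂: 1091 − 4.5(97.06) = 654.6
  CO₂: 0 + 3(97.06) = 291.2
  H₂O: 0 + 3(97.06) = 291.2
Total out = 1255 mol/min; y_H₂O = 291.2 / 1255 = 0.232.

0.232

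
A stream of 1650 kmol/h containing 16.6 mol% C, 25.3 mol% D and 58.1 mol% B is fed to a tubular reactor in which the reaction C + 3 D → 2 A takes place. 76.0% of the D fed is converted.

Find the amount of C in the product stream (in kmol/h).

D reacted = 0.76 × 417.4 = 317.3 kmol/h; ν_D = −3, so ξ = 317.3/3 = 105.8 kmol/h.
Outlet amounts (n = n₀ + ν ξ):
  C: 273.9 − 1(105.8) = 168.1
  D: 417.4 − 3(105.8) = 100.2
  A: 0 + 2(105.8) = 211.5
  B: 958.6 (inert)

168 kmol/h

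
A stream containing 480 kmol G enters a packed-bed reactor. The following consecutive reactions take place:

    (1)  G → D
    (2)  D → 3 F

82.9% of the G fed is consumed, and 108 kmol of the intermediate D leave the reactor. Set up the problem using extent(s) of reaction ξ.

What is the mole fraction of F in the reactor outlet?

0.821

Conversion of G: G consumed = 1ξ₁ = 0.829 × 480 → ξ₁ = 397.9 kmol.
D balance: n_D = 0 + 1ξ₁ − 1ξ₂ = 108 → ξ₂ = (1·397.9 − 108)/1 = 289.9 kmol.
Outlet amounts (n = n₀ + Σ ν·ξ):
  G: 480 − 1(397.9) = 82.08
  D: 0 + 1(397.9) − 1(289.9) = 108
  F: 0 + 3(289.9) = 869.8
Total out = 1060 kmol; y_F = 869.8 / 1060 = 0.8207.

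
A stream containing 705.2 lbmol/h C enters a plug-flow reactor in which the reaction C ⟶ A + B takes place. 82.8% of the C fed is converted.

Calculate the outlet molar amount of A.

584 lbmol/h

C reacted = 0.828 × 705.2 = 583.9 lbmol/h; ν_C = −1, so ξ = 583.9/1 = 583.9 lbmol/h.
Outlet amounts (n = n₀ + ν ξ):
  C: 705.2 − 1(583.9) = 121.3
  A: 0 + 1(583.9) = 583.9
  B: 0 + 1(583.9) = 583.9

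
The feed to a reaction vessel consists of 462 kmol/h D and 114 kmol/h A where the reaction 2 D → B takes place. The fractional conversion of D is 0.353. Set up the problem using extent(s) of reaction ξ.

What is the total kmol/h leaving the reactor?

494 kmol/h

D reacted = 0.353 × 462 = 163.1 kmol/h; ν_D = −2, so ξ = 163.1/2 = 81.54 kmol/h.
Outlet amounts (n = n₀ + ν ξ):
  D: 462 − 2(81.54) = 298.9
  B: 0 + 1(81.54) = 81.54
  A: 114 (inert)
Total out = 298.9 + 81.54 + 114 = 494.5 kmol/h.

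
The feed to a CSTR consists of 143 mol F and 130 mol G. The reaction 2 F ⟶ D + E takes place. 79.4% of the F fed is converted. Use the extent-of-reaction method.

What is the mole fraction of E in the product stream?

F reacted = 0.794 × 143 = 113.5 mol; ν_F = −2, so ξ = 113.5/2 = 56.77 mol.
Outlet amounts (n = n₀ + ν ξ):
  F: 143 − 2(56.77) = 29.46
  D: 0 + 1(56.77) = 56.77
  E: 0 + 1(56.77) = 56.77
  G: 130 (inert)
Total out = 273 mol; y_E = 56.77 / 273 = 0.208.

0.208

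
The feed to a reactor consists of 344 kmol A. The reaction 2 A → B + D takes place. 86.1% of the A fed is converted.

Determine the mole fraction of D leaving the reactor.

A reacted = 0.861 × 344 = 296.2 kmol; ν_A = −2, so ξ = 296.2/2 = 148.1 kmol.
Outlet amounts (n = n₀ + ν ξ):
  A: 344 − 2(148.1) = 47.82
  B: 0 + 1(148.1) = 148.1
  D: 0 + 1(148.1) = 148.1
Total out = 344 kmol; y_D = 148.1 / 344 = 0.4305.

0.43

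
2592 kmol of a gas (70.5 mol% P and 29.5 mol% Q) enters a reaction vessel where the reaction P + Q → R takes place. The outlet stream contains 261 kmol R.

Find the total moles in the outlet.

2330 kmol

For R: n = n₀ + 1ξ → 261 = 0 + 1ξ, giving ξ = 261 kmol.
Outlet amounts (n = n₀ + ν ξ):
  P: 1827 − 1(261) = 1566
  Q: 764.6 − 1(261) = 503.6
  R: 0 + 1(261) = 261
Total out = 1566 + 503.6 + 261 = 2331 kmol.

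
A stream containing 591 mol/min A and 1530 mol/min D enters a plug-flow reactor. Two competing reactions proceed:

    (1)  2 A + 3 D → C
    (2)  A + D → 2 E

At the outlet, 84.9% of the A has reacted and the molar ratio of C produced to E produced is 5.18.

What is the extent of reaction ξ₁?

Conversion of A: A consumed = 0.849 × 591 = 501.8 mol/min = 2ξ₁ + 1ξ₂.
Selectivity: 1ξ₁ / (2ξ₂) = 5.18 → ξ₁ = 10.36 ξ₂.
Substitute: (2·10.36 + 1) ξ₂ = 501.8 → ξ₂ = 23.1 mol/min, ξ₁ = 239.3 mol/min.
Outlet amounts (n = n₀ + Σ ν·ξ):
  A: 591 − 2(239.3) − 1(23.1) = 89.24
  D: 1530 − 3(239.3) − 1(23.1) = 788.9
  C: 0 + 1(239.3) = 239.3
  E: 0 + 2(23.1) = 46.2

ξ₁ = 239 mol/min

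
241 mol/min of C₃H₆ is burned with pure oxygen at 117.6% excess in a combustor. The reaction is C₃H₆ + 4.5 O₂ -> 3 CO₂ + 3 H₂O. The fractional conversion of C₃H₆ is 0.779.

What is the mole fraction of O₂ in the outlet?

Stoichiometric O₂ = 4.5 × 241 = 1084 mol/min; O₂ fed = 1084 × 2.176 = 2360 mol/min.
Fuel reacted = 0.779 × 241 → ξ = 187.7 mol/min.
Outlet (n = n₀ + ν ξ):
  C₃H₆: 241 − 1(187.7) = 53.26
  O₂: 2360 − 4.5(187.7) = 1515
  CO₂: 0 + 3(187.7) = 563.2
  H₂O: 0 + 3(187.7) = 563.2
Total out = 2695 mol/min; y_O₂ = 1515 / 2695 = 0.5622.

0.562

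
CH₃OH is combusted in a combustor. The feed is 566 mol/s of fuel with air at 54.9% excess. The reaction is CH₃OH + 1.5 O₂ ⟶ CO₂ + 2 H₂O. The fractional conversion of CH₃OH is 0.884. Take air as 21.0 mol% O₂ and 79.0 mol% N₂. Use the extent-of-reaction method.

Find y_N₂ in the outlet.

Stoichiometric O₂ = 1.5 × 566 = 849 mol/s; O₂ fed = 849 × 1.549 = 1315 mol/s.
N₂ fed = 1315 × 79/21 = 4947 mol/s.
Fuel reacted = 0.884 × 566 → ξ = 500.3 mol/s.
Outlet (n = n₀ + ν ξ):
  CH₃OH: 566 − 1(500.3) = 65.66
  O₂: 1315 − 1.5(500.3) = 564.6
  N₂: 4947 (inert)
  CO₂: 0 + 1(500.3) = 500.3
  H₂O: 0 + 2(500.3) = 1001
Total out = 7079 mol/s; y_N₂ = 4947 / 7079 = 0.6989.

0.699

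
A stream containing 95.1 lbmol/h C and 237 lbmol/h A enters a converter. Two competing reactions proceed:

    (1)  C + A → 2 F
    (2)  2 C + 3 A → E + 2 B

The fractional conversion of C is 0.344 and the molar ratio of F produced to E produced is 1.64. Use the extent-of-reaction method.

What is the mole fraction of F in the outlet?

Conversion of C: C consumed = 0.344 × 95.1 = 32.71 lbmol/h = 1ξ₁ + 2ξ₂.
Selectivity: 2ξ₁ / (1ξ₂) = 1.64 → ξ₁ = 0.82 ξ₂.
Substitute: (1·0.82 + 2) ξ₂ = 32.71 → ξ₂ = 11.6 lbmol/h, ξ₁ = 9.513 lbmol/h.
Outlet amounts (n = n₀ + Σ ν·ξ):
  C: 95.1 − 1(9.513) − 2(11.6) = 62.39
  A: 237 − 1(9.513) − 3(11.6) = 192.7
  F: 0 + 2(9.513) = 19.03
  E: 0 + 1(11.6) = 11.6
  B: 0 + 2(11.6) = 23.2
Total out = 308.9 lbmol/h; y_F = 19.03 / 308.9 = 0.06159.

0.0616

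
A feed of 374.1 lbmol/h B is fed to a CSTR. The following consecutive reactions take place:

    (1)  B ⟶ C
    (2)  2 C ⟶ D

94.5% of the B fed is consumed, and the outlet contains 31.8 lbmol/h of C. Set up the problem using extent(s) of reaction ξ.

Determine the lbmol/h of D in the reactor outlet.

Conversion of B: B consumed = 1ξ₁ = 0.945 × 374.1 → ξ₁ = 353.5 lbmol/h.
C balance: n_C = 0 + 1ξ₁ − 2ξ₂ = 31.8 → ξ₂ = (1·353.5 − 31.8)/2 = 160.9 lbmol/h.
Outlet amounts (n = n₀ + Σ ν·ξ):
  B: 374.1 − 1(353.5) = 20.58
  C: 0 + 1(353.5) − 2(160.9) = 31.8
  D: 0 + 1(160.9) = 160.9

161 lbmol/h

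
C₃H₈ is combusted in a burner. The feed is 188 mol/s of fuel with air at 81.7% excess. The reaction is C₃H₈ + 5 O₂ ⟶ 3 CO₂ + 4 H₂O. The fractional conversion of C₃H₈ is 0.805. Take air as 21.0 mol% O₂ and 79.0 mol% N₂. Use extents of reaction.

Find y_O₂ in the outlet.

Stoichiometric O₂ = 5 × 188 = 940 mol/s; O₂ fed = 940 × 1.817 = 1708 mol/s.
N₂ fed = 1708 × 79/21 = 6425 mol/s.
Fuel reacted = 0.805 × 188 → ξ = 151.3 mol/s.
Outlet (n = n₀ + ν ξ):
  C₃H₈: 188 − 1(151.3) = 36.66
  O₂: 1708 − 5(151.3) = 951.3
  N₂: 6425 (inert)
  CO₂: 0 + 3(151.3) = 454
  H₂O: 0 + 4(151.3) = 605.4
Total out = 8473 mol/s; y_O₂ = 951.3 / 8473 = 0.1123.

0.112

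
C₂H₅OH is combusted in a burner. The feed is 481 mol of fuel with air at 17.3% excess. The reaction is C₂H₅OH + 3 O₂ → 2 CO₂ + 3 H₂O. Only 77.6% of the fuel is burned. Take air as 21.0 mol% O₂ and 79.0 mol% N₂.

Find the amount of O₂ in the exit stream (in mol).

573 mol

Stoichiometric O₂ = 3 × 481 = 1443 mol; O₂ fed = 1443 × 1.173 = 1693 mol.
N₂ fed = 1693 × 79/21 = 6368 mol.
Fuel reacted = 0.776 × 481 → ξ = 373.3 mol.
Outlet (n = n₀ + ν ξ):
  C₂H₅OH: 481 − 1(373.3) = 107.7
  O₂: 1693 − 3(373.3) = 572.9
  N₂: 6368 (inert)
  CO₂: 0 + 2(373.3) = 746.5
  H₂O: 0 + 3(373.3) = 1120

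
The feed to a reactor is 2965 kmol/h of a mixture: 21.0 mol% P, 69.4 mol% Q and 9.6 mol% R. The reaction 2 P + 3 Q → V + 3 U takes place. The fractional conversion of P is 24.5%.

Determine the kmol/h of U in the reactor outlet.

P reacted = 0.245 × 622.6 = 152.5 kmol/h; ν_P = −2, so ξ = 152.5/2 = 76.27 kmol/h.
Outlet amounts (n = n₀ + ν ξ):
  P: 622.6 − 2(76.27) = 470.1
  Q: 2058 − 3(76.27) = 1829
  V: 0 + 1(76.27) = 76.27
  U: 0 + 3(76.27) = 228.8
  R: 284.6 (inert)

229 kmol/h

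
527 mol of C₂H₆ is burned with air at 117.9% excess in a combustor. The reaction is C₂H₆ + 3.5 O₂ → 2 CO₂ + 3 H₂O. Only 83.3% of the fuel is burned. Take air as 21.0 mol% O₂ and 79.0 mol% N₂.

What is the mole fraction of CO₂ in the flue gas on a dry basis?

Stoichiometric O₂ = 3.5 × 527 = 1844 mol; O₂ fed = 1844 × 2.179 = 4019 mol.
N₂ fed = 4019 × 79/21 = 15120 mol.
Fuel reacted = 0.833 × 527 → ξ = 439 mol.
Outlet (n = n₀ + ν ξ):
  C₂H₆: 527 − 1(439) = 88.01
  O₂: 4019 − 3.5(439) = 2483
  N₂: 15120 (inert)
  CO₂: 0 + 2(439) = 878
  H₂O: 0 + 3(439) = 1317
Dry total = 18570 mol; y_CO₂ (dry) = 878 / 18570 = 0.04728.

0.0473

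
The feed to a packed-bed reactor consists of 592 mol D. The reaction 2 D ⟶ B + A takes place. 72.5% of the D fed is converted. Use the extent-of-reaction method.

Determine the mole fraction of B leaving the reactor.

0.362

D reacted = 0.725 × 592 = 429.2 mol; ν_D = −2, so ξ = 429.2/2 = 214.6 mol.
Outlet amounts (n = n₀ + ν ξ):
  D: 592 − 2(214.6) = 162.8
  B: 0 + 1(214.6) = 214.6
  A: 0 + 1(214.6) = 214.6
Total out = 592 mol; y_B = 214.6 / 592 = 0.3625.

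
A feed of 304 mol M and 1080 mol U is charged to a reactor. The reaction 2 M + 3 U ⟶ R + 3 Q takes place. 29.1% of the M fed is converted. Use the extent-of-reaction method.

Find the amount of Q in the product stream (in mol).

M reacted = 0.291 × 304 = 88.46 mol; ν_M = −2, so ξ = 88.46/2 = 44.23 mol.
Outlet amounts (n = n₀ + ν ξ):
  M: 304 − 2(44.23) = 215.5
  U: 1080 − 3(44.23) = 947.3
  R: 0 + 1(44.23) = 44.23
  Q: 0 + 3(44.23) = 132.7

133 mol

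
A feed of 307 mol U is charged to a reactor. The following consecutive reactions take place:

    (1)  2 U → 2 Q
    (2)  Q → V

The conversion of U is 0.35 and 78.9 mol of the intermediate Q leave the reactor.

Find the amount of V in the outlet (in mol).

Conversion of U: U consumed = 2ξ₁ = 0.35 × 307 → ξ₁ = 53.72 mol.
Q balance: n_Q = 0 + 2ξ₁ − 1ξ₂ = 78.9 → ξ₂ = (2·53.72 − 78.9)/1 = 28.55 mol.
Outlet amounts (n = n₀ + Σ ν·ξ):
  U: 307 − 2(53.72) = 199.6
  Q: 0 + 2(53.72) − 1(28.55) = 78.9
  V: 0 + 1(28.55) = 28.55

28.5 mol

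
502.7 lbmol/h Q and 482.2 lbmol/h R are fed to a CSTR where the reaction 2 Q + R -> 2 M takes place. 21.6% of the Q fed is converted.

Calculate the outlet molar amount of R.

428 lbmol/h

Q reacted = 0.216 × 502.7 = 108.6 lbmol/h; ν_Q = −2, so ξ = 108.6/2 = 54.29 lbmol/h.
Outlet amounts (n = n₀ + ν ξ):
  Q: 502.7 − 2(54.29) = 394.1
  R: 482.2 − 1(54.29) = 427.9
  M: 0 + 2(54.29) = 108.6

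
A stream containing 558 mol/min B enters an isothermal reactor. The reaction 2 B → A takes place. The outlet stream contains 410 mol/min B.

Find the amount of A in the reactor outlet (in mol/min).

74 mol/min

For B: n = n₀ − 2ξ → 410 = 558 − 2ξ, giving ξ = 74 mol/min.
Outlet amounts (n = n₀ + ν ξ):
  B: 558 − 2(74) = 410
  A: 0 + 1(74) = 74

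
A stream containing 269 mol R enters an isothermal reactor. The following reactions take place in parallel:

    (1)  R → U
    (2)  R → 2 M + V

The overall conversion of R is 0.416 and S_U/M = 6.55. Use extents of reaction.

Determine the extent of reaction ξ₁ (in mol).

ξ₁ = 104 mol

Conversion of R: R consumed = 0.416 × 269 = 111.9 mol = 1ξ₁ + 1ξ₂.
Selectivity: 1ξ₁ / (2ξ₂) = 6.55 → ξ₁ = 13.1 ξ₂.
Substitute: (1·13.1 + 1) ξ₂ = 111.9 → ξ₂ = 7.936 mol, ξ₁ = 104 mol.
Outlet amounts (n = n₀ + Σ ν·ξ):
  R: 269 − 1(104) − 1(7.936) = 157.1
  U: 0 + 1(104) = 104
  M: 0 + 2(7.936) = 15.87
  V: 0 + 1(7.936) = 7.936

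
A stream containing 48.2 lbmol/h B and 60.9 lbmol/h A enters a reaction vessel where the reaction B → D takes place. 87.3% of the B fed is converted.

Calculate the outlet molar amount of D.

B reacted = 0.873 × 48.2 = 42.08 lbmol/h; ν_B = −1, so ξ = 42.08/1 = 42.08 lbmol/h.
Outlet amounts (n = n₀ + ν ξ):
  B: 48.2 − 1(42.08) = 6.121
  D: 0 + 1(42.08) = 42.08
  A: 60.9 (inert)

42.1 lbmol/h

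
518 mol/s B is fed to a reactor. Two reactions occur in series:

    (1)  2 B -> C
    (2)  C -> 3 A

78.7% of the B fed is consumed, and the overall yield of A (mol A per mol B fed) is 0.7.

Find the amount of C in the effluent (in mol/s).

83 mol/s

Conversion of B: B consumed = 2ξ₁ = 0.787 × 518 → ξ₁ = 203.8 mol/s.
Yield of A: 3ξ₂ / 518 = 0.7 → ξ₂ = 120.9 mol/s.
Outlet amounts (n = n₀ + Σ ν·ξ):
  B: 518 − 2(203.8) = 110.3
  C: 0 + 1(203.8) − 1(120.9) = 82.97
  A: 0 + 3(120.9) = 362.6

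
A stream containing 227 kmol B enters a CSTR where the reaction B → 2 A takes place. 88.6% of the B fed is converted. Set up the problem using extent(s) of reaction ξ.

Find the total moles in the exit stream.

B reacted = 0.886 × 227 = 201.1 kmol; ν_B = −1, so ξ = 201.1/1 = 201.1 kmol.
Outlet amounts (n = n₀ + ν ξ):
  B: 227 − 1(201.1) = 25.88
  A: 0 + 2(201.1) = 402.2
Total out = 25.88 + 402.2 = 428.1 kmol.

428 kmol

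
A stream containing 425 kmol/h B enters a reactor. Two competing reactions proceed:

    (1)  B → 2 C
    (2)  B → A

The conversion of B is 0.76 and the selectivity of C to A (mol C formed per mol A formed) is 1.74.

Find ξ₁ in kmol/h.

Conversion of B: B consumed = 0.76 × 425 = 323 kmol/h = 1ξ₁ + 1ξ₂.
Selectivity: 2ξ₁ / (1ξ₂) = 1.74 → ξ₁ = 0.87 ξ₂.
Substitute: (1·0.87 + 1) ξ₂ = 323 → ξ₂ = 172.7 kmol/h, ξ₁ = 150.3 kmol/h.
Outlet amounts (n = n₀ + Σ ν·ξ):
  B: 425 − 1(150.3) − 1(172.7) = 102
  C: 0 + 2(150.3) = 300.5
  A: 0 + 1(172.7) = 172.7

ξ₁ = 150 kmol/h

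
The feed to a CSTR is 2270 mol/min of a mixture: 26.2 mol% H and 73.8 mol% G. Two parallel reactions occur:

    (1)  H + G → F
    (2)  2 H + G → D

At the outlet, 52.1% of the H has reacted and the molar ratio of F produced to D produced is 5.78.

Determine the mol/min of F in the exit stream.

Conversion of H: H consumed = 0.521 × 594.7 = 309.9 mol/min = 1ξ₁ + 2ξ₂.
Selectivity: 1ξ₁ / (1ξ₂) = 5.78 → ξ₁ = 5.78 ξ₂.
Substitute: (1·5.78 + 2) ξ₂ = 309.9 → ξ₂ = 39.83 mol/min, ξ₁ = 230.2 mol/min.
Outlet amounts (n = n₀ + Σ ν·ξ):
  H: 594.7 − 1(230.2) − 2(39.83) = 284.9
  G: 1675 − 1(230.2) − 1(39.83) = 1405
  F: 0 + 1(230.2) = 230.2
  D: 0 + 1(39.83) = 39.83

230 mol/min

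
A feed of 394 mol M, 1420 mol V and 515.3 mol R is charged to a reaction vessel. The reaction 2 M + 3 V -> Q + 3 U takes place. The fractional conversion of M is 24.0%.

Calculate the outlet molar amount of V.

1280 mol

M reacted = 0.24 × 394 = 94.56 mol; ν_M = −2, so ξ = 94.56/2 = 47.28 mol.
Outlet amounts (n = n₀ + ν ξ):
  M: 394 − 2(47.28) = 299.4
  V: 1420 − 3(47.28) = 1278
  Q: 0 + 1(47.28) = 47.28
  U: 0 + 3(47.28) = 141.8
  R: 515.3 (inert)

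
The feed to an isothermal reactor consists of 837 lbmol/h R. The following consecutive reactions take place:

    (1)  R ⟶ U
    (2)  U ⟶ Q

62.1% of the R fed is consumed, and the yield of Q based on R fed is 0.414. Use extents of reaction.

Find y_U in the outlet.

Conversion of R: R consumed = 1ξ₁ = 0.621 × 837 → ξ₁ = 519.8 lbmol/h.
Yield of Q: 1ξ₂ / 837 = 0.414 → ξ₂ = 346.5 lbmol/h.
Outlet amounts (n = n₀ + Σ ν·ξ):
  R: 837 − 1(519.8) = 317.2
  U: 0 + 1(519.8) − 1(346.5) = 173.3
  Q: 0 + 1(346.5) = 346.5
Total out = 837 lbmol/h; y_U = 173.3 / 837 = 0.207.

0.207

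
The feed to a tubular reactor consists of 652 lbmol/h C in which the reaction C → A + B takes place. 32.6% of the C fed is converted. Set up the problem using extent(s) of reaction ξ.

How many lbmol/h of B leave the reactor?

213 lbmol/h

C reacted = 0.326 × 652 = 212.6 lbmol/h; ν_C = −1, so ξ = 212.6/1 = 212.6 lbmol/h.
Outlet amounts (n = n₀ + ν ξ):
  C: 652 − 1(212.6) = 439.4
  A: 0 + 1(212.6) = 212.6
  B: 0 + 1(212.6) = 212.6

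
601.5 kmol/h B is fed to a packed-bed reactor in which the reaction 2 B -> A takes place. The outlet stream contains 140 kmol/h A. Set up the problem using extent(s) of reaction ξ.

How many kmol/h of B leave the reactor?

For A: n = n₀ + 1ξ → 140 = 0 + 1ξ, giving ξ = 140 kmol/h.
Outlet amounts (n = n₀ + ν ξ):
  B: 601.5 − 2(140) = 321.5
  A: 0 + 1(140) = 140

322 kmol/h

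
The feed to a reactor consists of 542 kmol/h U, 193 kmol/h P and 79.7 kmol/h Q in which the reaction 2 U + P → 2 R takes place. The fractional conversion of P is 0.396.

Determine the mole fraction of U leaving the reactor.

P reacted = 0.396 × 193 = 76.43 kmol/h; ν_P = −1, so ξ = 76.43/1 = 76.43 kmol/h.
Outlet amounts (n = n₀ + ν ξ):
  U: 542 − 2(76.43) = 389.1
  P: 193 − 1(76.43) = 116.6
  R: 0 + 2(76.43) = 152.9
  Q: 79.7 (inert)
Total out = 738.3 kmol/h; y_U = 389.1 / 738.3 = 0.5271.

0.527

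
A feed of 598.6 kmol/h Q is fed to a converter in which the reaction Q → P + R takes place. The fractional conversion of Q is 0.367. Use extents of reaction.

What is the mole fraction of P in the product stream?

0.268

Q reacted = 0.367 × 598.6 = 219.7 kmol/h; ν_Q = −1, so ξ = 219.7/1 = 219.7 kmol/h.
Outlet amounts (n = n₀ + ν ξ):
  Q: 598.6 − 1(219.7) = 378.9
  P: 0 + 1(219.7) = 219.7
  R: 0 + 1(219.7) = 219.7
Total out = 818.3 kmol/h; y_P = 219.7 / 818.3 = 0.2685.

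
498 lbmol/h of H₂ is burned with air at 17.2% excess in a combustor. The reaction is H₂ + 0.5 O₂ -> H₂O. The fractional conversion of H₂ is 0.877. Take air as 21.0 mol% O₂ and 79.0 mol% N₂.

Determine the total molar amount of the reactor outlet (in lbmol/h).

1670 lbmol/h

Stoichiometric O₂ = 0.5 × 498 = 249 lbmol/h; O₂ fed = 249 × 1.172 = 291.8 lbmol/h.
N₂ fed = 291.8 × 79/21 = 1098 lbmol/h.
Fuel reacted = 0.877 × 498 → ξ = 436.7 lbmol/h.
Outlet (n = n₀ + ν ξ):
  H₂: 498 − 1(436.7) = 61.25
  O₂: 291.8 − 0.5(436.7) = 73.45
  N₂: 1098 (inert)
  H₂O: 0 + 1(436.7) = 436.7
Total out = 61.25 + 73.45 + 1098 + 436.7 = 1669 lbmol/h.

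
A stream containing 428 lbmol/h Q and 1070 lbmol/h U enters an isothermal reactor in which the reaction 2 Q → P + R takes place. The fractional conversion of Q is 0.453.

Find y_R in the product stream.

0.0647

Q reacted = 0.453 × 428 = 193.9 lbmol/h; ν_Q = −2, so ξ = 193.9/2 = 96.94 lbmol/h.
Outlet amounts (n = n₀ + ν ξ):
  Q: 428 − 2(96.94) = 234.1
  P: 0 + 1(96.94) = 96.94
  R: 0 + 1(96.94) = 96.94
  U: 1070 (inert)
Total out = 1498 lbmol/h; y_R = 96.94 / 1498 = 0.06471.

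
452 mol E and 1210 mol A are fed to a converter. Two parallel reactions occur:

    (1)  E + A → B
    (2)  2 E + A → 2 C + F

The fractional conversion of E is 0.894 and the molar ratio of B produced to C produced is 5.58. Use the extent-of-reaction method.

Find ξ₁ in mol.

ξ₁ = 343 mol

Conversion of E: E consumed = 0.894 × 452 = 404.1 mol = 1ξ₁ + 2ξ₂.
Selectivity: 1ξ₁ / (2ξ₂) = 5.58 → ξ₁ = 11.16 ξ₂.
Substitute: (1·11.16 + 2) ξ₂ = 404.1 → ξ₂ = 30.71 mol, ξ₁ = 342.7 mol.
Outlet amounts (n = n₀ + Σ ν·ξ):
  E: 452 − 1(342.7) − 2(30.71) = 47.91
  A: 1210 − 1(342.7) − 1(30.71) = 836.6
  B: 0 + 1(342.7) = 342.7
  C: 0 + 2(30.71) = 61.41
  F: 0 + 1(30.71) = 30.71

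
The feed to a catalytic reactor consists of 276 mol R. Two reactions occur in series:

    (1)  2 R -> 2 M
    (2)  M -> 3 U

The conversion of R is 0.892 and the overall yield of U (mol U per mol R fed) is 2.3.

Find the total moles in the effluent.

Conversion of R: R consumed = 2ξ₁ = 0.892 × 276 → ξ₁ = 123.1 mol.
Yield of U: 3ξ₂ / 276 = 2.3 → ξ₂ = 211.6 mol.
Outlet amounts (n = n₀ + Σ ν·ξ):
  R: 276 − 2(123.1) = 29.81
  M: 0 + 2(123.1) − 1(211.6) = 34.59
  U: 0 + 3(211.6) = 634.8
Total out = 29.81 + 34.59 + 634.8 = 699.2 mol.

699 mol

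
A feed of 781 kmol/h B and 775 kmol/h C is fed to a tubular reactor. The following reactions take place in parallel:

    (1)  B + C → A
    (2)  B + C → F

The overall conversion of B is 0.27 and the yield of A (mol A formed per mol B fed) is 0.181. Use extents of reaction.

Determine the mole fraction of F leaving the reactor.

Yield of A: 1ξ₁ / 781 = 0.181 → ξ₁ = 141.4 kmol/h.
Conversion of B: 1ξ₁ + 1ξ₂ = 0.27 × 781 = 210.9 → ξ₂ = 69.51 kmol/h.
Outlet amounts (n = n₀ + Σ ν·ξ):
  B: 781 − 1(141.4) − 1(69.51) = 570.1
  C: 775 − 1(141.4) − 1(69.51) = 564.1
  A: 0 + 1(141.4) = 141.4
  F: 0 + 1(69.51) = 69.51
Total out = 1345 kmol/h; y_F = 69.51 / 1345 = 0.05167.

0.0517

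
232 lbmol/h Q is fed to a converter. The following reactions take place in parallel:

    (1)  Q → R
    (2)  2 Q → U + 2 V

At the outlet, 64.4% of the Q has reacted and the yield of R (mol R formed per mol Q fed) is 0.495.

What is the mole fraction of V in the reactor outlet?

0.139

Yield of R: 1ξ₁ / 232 = 0.495 → ξ₁ = 114.8 lbmol/h.
Conversion of Q: 1ξ₁ + 2ξ₂ = 0.644 × 232 = 149.4 → ξ₂ = 17.28 lbmol/h.
Outlet amounts (n = n₀ + Σ ν·ξ):
  Q: 232 − 1(114.8) − 2(17.28) = 82.59
  R: 0 + 1(114.8) = 114.8
  U: 0 + 1(17.28) = 17.28
  V: 0 + 2(17.28) = 34.57
Total out = 249.3 lbmol/h; y_V = 34.57 / 249.3 = 0.1387.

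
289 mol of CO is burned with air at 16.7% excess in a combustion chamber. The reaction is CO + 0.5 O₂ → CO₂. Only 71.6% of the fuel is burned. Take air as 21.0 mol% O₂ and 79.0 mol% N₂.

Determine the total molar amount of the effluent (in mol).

989 mol

Stoichiometric O₂ = 0.5 × 289 = 144.5 mol; O₂ fed = 144.5 × 1.167 = 168.6 mol.
N₂ fed = 168.6 × 79/21 = 634.4 mol.
Fuel reacted = 0.716 × 289 → ξ = 206.9 mol.
Outlet (n = n₀ + ν ξ):
  CO: 289 − 1(206.9) = 82.08
  O₂: 168.6 − 0.5(206.9) = 65.17
  N₂: 634.4 (inert)
  CO₂: 0 + 1(206.9) = 206.9
Total out = 82.08 + 65.17 + 634.4 + 206.9 = 988.5 mol.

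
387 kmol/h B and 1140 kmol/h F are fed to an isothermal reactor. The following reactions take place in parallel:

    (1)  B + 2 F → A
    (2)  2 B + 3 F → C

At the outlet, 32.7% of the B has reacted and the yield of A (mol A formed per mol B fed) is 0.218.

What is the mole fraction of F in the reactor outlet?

Yield of A: 1ξ₁ / 387 = 0.218 → ξ₁ = 84.37 kmol/h.
Conversion of B: 1ξ₁ + 2ξ₂ = 0.327 × 387 = 126.5 → ξ₂ = 21.09 kmol/h.
Outlet amounts (n = n₀ + Σ ν·ξ):
  B: 387 − 1(84.37) − 2(21.09) = 260.5
  F: 1140 − 2(84.37) − 3(21.09) = 908
  A: 0 + 1(84.37) = 84.37
  C: 0 + 1(21.09) = 21.09
Total out = 1274 kmol/h; y_F = 908 / 1274 = 0.7128.

0.713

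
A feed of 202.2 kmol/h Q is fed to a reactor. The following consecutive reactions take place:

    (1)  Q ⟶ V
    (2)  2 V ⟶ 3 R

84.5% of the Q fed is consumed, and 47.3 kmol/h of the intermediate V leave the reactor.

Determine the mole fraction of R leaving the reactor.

0.702

Conversion of Q: Q consumed = 1ξ₁ = 0.845 × 202.2 → ξ₁ = 170.9 kmol/h.
V balance: n_V = 0 + 1ξ₁ − 2ξ₂ = 47.3 → ξ₂ = (1·170.9 − 47.3)/2 = 61.78 kmol/h.
Outlet amounts (n = n₀ + Σ ν·ξ):
  Q: 202.2 − 1(170.9) = 31.34
  V: 0 + 1(170.9) − 2(61.78) = 47.3
  R: 0 + 3(61.78) = 185.3
Total out = 264 kmol/h; y_R = 185.3 / 264 = 0.7021.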